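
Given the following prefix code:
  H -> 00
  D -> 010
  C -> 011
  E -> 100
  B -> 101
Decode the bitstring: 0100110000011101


Decoding step by step:
Bits 010 -> D
Bits 011 -> C
Bits 00 -> H
Bits 00 -> H
Bits 011 -> C
Bits 101 -> B


Decoded message: DCHHCB


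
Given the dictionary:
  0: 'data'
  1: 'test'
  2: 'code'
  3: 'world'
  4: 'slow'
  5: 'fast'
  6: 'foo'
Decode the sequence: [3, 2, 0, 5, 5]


Look up each index in the dictionary:
  3 -> 'world'
  2 -> 'code'
  0 -> 'data'
  5 -> 'fast'
  5 -> 'fast'

Decoded: "world code data fast fast"


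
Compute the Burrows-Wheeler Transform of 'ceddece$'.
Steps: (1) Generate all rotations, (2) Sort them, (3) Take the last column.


Rotations (sorted):
  0: $ceddece -> last char: e
  1: ce$cedde -> last char: e
  2: ceddece$ -> last char: $
  3: ddece$ce -> last char: e
  4: dece$ced -> last char: d
  5: e$ceddec -> last char: c
  6: ece$cedd -> last char: d
  7: eddece$c -> last char: c


BWT = ee$edcdc


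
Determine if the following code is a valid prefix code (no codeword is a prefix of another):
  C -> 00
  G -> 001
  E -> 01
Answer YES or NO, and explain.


Checking each pair (does one codeword prefix another?):
  C='00' vs G='001': prefix -- VIOLATION

NO -- this is NOT a valid prefix code. C (00) is a prefix of G (001).


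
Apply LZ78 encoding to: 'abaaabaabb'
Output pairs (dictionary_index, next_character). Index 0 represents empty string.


LZ78 encoding steps:
Dictionary: {0: ''}
Step 1: w='' (idx 0), next='a' -> output (0, 'a'), add 'a' as idx 1
Step 2: w='' (idx 0), next='b' -> output (0, 'b'), add 'b' as idx 2
Step 3: w='a' (idx 1), next='a' -> output (1, 'a'), add 'aa' as idx 3
Step 4: w='a' (idx 1), next='b' -> output (1, 'b'), add 'ab' as idx 4
Step 5: w='aa' (idx 3), next='b' -> output (3, 'b'), add 'aab' as idx 5
Step 6: w='b' (idx 2), end of input -> output (2, '')


Encoded: [(0, 'a'), (0, 'b'), (1, 'a'), (1, 'b'), (3, 'b'), (2, '')]


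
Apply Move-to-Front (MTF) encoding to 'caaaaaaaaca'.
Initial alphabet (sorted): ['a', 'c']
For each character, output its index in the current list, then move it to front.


MTF encoding:
'c': index 1 in ['a', 'c'] -> ['c', 'a']
'a': index 1 in ['c', 'a'] -> ['a', 'c']
'a': index 0 in ['a', 'c'] -> ['a', 'c']
'a': index 0 in ['a', 'c'] -> ['a', 'c']
'a': index 0 in ['a', 'c'] -> ['a', 'c']
'a': index 0 in ['a', 'c'] -> ['a', 'c']
'a': index 0 in ['a', 'c'] -> ['a', 'c']
'a': index 0 in ['a', 'c'] -> ['a', 'c']
'a': index 0 in ['a', 'c'] -> ['a', 'c']
'c': index 1 in ['a', 'c'] -> ['c', 'a']
'a': index 1 in ['c', 'a'] -> ['a', 'c']


Output: [1, 1, 0, 0, 0, 0, 0, 0, 0, 1, 1]


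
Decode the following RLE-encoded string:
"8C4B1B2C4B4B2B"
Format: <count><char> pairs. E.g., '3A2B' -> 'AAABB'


Expanding each <count><char> pair:
  8C -> 'CCCCCCCC'
  4B -> 'BBBB'
  1B -> 'B'
  2C -> 'CC'
  4B -> 'BBBB'
  4B -> 'BBBB'
  2B -> 'BB'

Decoded = CCCCCCCCBBBBBCCBBBBBBBBBB


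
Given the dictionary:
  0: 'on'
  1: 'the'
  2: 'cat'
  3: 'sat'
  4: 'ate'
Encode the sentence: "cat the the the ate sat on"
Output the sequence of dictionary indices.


Look up each word in the dictionary:
  'cat' -> 2
  'the' -> 1
  'the' -> 1
  'the' -> 1
  'ate' -> 4
  'sat' -> 3
  'on' -> 0

Encoded: [2, 1, 1, 1, 4, 3, 0]


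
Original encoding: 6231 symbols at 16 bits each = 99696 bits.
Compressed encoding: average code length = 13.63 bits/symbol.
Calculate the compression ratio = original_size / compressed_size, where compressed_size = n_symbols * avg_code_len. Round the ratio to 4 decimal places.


original_size = n_symbols * orig_bits = 6231 * 16 = 99696 bits
compressed_size = n_symbols * avg_code_len = 6231 * 13.63 = 84928.53 bits
ratio = original_size / compressed_size = 99696 / 84928.53 = 1.1739

Compression ratio = 1.1739


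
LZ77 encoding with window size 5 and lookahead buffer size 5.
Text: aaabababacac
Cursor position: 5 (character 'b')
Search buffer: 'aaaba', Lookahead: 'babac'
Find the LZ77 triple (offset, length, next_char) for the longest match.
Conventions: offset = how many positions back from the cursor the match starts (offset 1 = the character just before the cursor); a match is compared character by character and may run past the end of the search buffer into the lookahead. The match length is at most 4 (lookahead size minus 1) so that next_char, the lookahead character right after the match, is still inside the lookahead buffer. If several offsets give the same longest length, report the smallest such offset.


Try each offset into the search buffer:
  offset=1 (pos 4, char 'a'): match length 0
  offset=2 (pos 3, char 'b'): match length 4
  offset=3 (pos 2, char 'a'): match length 0
  offset=4 (pos 1, char 'a'): match length 0
  offset=5 (pos 0, char 'a'): match length 0
Longest match has length 4 at offset 2.
next_char = character at position 5 + 4 = 9 -> 'c'

Best match: offset=2, length=4 (matching 'baba' starting at position 3)
LZ77 triple: (2, 4, 'c')


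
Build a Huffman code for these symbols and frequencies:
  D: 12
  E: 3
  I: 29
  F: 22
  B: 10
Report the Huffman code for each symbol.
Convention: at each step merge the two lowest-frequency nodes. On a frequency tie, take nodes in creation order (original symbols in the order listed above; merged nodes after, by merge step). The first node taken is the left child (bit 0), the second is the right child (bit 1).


Huffman tree construction:
Step 1: Merge E(3) + B(10) = 13
Step 2: Merge D(12) + (E+B)(13) = 25
Step 3: Merge F(22) + (D+(E+B))(25) = 47
Step 4: Merge I(29) + (F+(D+(E+B)))(47) = 76
Read each symbol's code off the tree from the root (left child = 0, right child = 1).

Codes:
  D: 110 (length 3)
  E: 1110 (length 4)
  I: 0 (length 1)
  F: 10 (length 2)
  B: 1111 (length 4)
Average code length: 161/76 = 2.1184 bits/symbol


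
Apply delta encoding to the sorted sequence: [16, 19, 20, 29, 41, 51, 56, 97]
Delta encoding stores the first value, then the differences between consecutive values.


First value: 16
Deltas:
  19 - 16 = 3
  20 - 19 = 1
  29 - 20 = 9
  41 - 29 = 12
  51 - 41 = 10
  56 - 51 = 5
  97 - 56 = 41


Delta encoded: [16, 3, 1, 9, 12, 10, 5, 41]


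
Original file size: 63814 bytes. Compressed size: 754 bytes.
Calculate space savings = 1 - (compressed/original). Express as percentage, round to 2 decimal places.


ratio = compressed/original = 754/63814 = 0.011816
savings = 1 - ratio = 1 - 0.011816 = 0.988184
as a percentage: 0.988184 * 100 = 98.82%

Space savings = 1 - 754/63814 = 98.82%


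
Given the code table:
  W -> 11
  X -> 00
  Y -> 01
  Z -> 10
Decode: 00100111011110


Decoding:
00 -> X
10 -> Z
01 -> Y
11 -> W
01 -> Y
11 -> W
10 -> Z


Result: XZYWYWZ


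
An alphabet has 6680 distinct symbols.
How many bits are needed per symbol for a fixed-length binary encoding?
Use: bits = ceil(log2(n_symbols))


log2(6680) = 12.7056
Bracket: 2^12 = 4096 < 6680 <= 2^13 = 8192
So ceil(log2(6680)) = 13

bits = ceil(log2(6680)) = ceil(12.7056) = 13 bits


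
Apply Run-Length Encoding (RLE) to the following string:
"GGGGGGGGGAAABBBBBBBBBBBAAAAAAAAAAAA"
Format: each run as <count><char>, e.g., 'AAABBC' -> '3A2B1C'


Scanning runs left to right:
  i=0: run of 'G' x 9 -> '9G'
  i=9: run of 'A' x 3 -> '3A'
  i=12: run of 'B' x 11 -> '11B'
  i=23: run of 'A' x 12 -> '12A'

RLE = 9G3A11B12A


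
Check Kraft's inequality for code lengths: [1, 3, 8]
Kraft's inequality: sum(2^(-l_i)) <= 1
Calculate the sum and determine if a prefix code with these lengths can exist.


Sum = 2^(-1) + 2^(-3) + 2^(-8)
    = 0.5 + 0.125 + 0.00390625
    = 161/256 = 0.62890625
Since 0.62890625 <= 1, Kraft's inequality IS satisfied.
A prefix code with these lengths CAN exist.

Kraft sum = 0.62890625. Satisfied.


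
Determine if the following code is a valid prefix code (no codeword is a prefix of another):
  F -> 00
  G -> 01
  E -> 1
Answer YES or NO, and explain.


Checking each pair (does one codeword prefix another?):
  F='00' vs G='01': no prefix
  F='00' vs E='1': no prefix
  G='01' vs F='00': no prefix
  G='01' vs E='1': no prefix
  E='1' vs F='00': no prefix
  E='1' vs G='01': no prefix
No violation found over all pairs.

YES -- this is a valid prefix code. No codeword is a prefix of any other codeword.


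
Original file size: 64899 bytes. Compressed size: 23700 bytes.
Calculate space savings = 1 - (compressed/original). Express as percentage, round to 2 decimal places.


ratio = compressed/original = 23700/64899 = 0.365183
savings = 1 - ratio = 1 - 0.365183 = 0.634817
as a percentage: 0.634817 * 100 = 63.48%

Space savings = 1 - 23700/64899 = 63.48%


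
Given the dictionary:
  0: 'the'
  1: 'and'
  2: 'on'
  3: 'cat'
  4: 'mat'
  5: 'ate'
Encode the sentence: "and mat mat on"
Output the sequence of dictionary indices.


Look up each word in the dictionary:
  'and' -> 1
  'mat' -> 4
  'mat' -> 4
  'on' -> 2

Encoded: [1, 4, 4, 2]


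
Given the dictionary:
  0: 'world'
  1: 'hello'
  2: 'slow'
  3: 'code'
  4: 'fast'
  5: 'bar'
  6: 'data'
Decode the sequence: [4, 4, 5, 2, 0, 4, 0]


Look up each index in the dictionary:
  4 -> 'fast'
  4 -> 'fast'
  5 -> 'bar'
  2 -> 'slow'
  0 -> 'world'
  4 -> 'fast'
  0 -> 'world'

Decoded: "fast fast bar slow world fast world"


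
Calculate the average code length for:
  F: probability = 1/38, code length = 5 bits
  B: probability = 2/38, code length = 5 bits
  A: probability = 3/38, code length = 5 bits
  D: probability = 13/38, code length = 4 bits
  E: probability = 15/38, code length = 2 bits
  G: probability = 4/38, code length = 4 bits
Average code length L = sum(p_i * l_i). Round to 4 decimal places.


Weighted contributions p_i * l_i:
  F: (1/38) * 5 = 5/38
  B: (2/38) * 5 = 10/38
  A: (3/38) * 5 = 15/38
  D: (13/38) * 4 = 52/38
  E: (15/38) * 2 = 30/38
  G: (4/38) * 4 = 16/38
Sum = (5 + 10 + 15 + 52 + 30 + 16)/38 = 128/38

L = 128/38 = 3.3684 bits/symbol


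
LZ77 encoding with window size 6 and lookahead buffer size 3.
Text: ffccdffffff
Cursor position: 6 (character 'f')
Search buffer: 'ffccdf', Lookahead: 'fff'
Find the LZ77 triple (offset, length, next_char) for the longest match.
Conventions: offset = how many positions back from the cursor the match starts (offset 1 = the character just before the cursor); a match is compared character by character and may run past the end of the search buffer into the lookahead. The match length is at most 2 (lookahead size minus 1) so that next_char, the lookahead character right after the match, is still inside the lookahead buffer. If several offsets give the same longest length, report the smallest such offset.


Try each offset into the search buffer:
  offset=1 (pos 5, char 'f'): match length 2
  offset=2 (pos 4, char 'd'): match length 0
  offset=3 (pos 3, char 'c'): match length 0
  offset=4 (pos 2, char 'c'): match length 0
  offset=5 (pos 1, char 'f'): match length 1
  offset=6 (pos 0, char 'f'): match length 2
Longest match has length 2, found at offsets 1, 6; take the smallest, offset 1.
next_char = character at position 6 + 2 = 8 -> 'f'

Best match: offset=1, length=2 (matching 'ff' starting at position 5)
LZ77 triple: (1, 2, 'f')


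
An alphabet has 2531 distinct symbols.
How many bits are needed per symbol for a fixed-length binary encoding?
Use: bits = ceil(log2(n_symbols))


log2(2531) = 11.3055
Bracket: 2^11 = 2048 < 2531 <= 2^12 = 4096
So ceil(log2(2531)) = 12

bits = ceil(log2(2531)) = ceil(11.3055) = 12 bits


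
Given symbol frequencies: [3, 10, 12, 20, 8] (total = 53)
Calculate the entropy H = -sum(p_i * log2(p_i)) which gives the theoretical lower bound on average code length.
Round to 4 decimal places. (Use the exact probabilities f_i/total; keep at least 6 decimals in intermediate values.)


Per-symbol terms -p_i * log2(p_i) with p_i = f_i/53:
  p = 3/53 = 0.056604: log2(p) = -4.142958, -p*log2(p) = 0.234507
  p = 10/53 = 0.188679: log2(p) = -2.405992, -p*log2(p) = 0.453961
  p = 12/53 = 0.226415: log2(p) = -2.142958, -p*log2(p) = 0.485198
  p = 20/53 = 0.377358: log2(p) = -1.405992, -p*log2(p) = 0.530563
  p = 8/53 = 0.150943: log2(p) = -2.727920, -p*log2(p) = 0.411762
H = 0.234507 + 0.453961 + 0.485198 + 0.530563 + 0.411762 = 2.115991

H = 2.116 bits/symbol


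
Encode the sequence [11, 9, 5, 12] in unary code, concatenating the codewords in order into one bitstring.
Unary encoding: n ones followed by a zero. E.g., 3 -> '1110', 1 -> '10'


Encode each number as n ones followed by a terminating 0:
  11 -> 111111111110 (12 bits)
  9 -> 1111111110 (10 bits)
  5 -> 111110 (6 bits)
  12 -> 1111111111110 (13 bits)
Total length = 12 + 10 + 6 + 13 = 41 bits.

Unary([11, 9, 5, 12]) = 11111111111011111111101111101111111111110 (41 bits)


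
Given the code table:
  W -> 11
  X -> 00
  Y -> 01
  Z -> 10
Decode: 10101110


Decoding:
10 -> Z
10 -> Z
11 -> W
10 -> Z


Result: ZZWZ


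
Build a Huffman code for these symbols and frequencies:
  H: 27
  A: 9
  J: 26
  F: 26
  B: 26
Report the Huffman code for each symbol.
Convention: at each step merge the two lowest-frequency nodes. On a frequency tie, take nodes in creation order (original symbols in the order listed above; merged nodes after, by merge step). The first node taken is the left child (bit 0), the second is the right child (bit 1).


Huffman tree construction:
Step 1: Merge A(9) + J(26) = 35
Step 2: Merge F(26) + B(26) = 52
Step 3: Merge H(27) + (A+J)(35) = 62
Step 4: Merge (F+B)(52) + (H+(A+J))(62) = 114
Read each symbol's code off the tree from the root (left child = 0, right child = 1).

Codes:
  H: 10 (length 2)
  A: 110 (length 3)
  J: 111 (length 3)
  F: 00 (length 2)
  B: 01 (length 2)
Average code length: 263/114 = 2.3070 bits/symbol


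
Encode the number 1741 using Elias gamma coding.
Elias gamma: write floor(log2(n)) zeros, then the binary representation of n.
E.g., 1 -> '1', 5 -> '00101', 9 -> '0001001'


num_bits = floor(log2(1741)) + 1 = 11
leading_zeros = num_bits - 1 = 10
binary(1741) = 11011001101

Elias gamma(1741) = '0000000000' + '11011001101' = 000000000011011001101 (21 bits)


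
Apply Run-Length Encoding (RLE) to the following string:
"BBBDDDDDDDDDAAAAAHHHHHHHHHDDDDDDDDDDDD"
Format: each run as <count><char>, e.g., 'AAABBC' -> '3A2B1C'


Scanning runs left to right:
  i=0: run of 'B' x 3 -> '3B'
  i=3: run of 'D' x 9 -> '9D'
  i=12: run of 'A' x 5 -> '5A'
  i=17: run of 'H' x 9 -> '9H'
  i=26: run of 'D' x 12 -> '12D'

RLE = 3B9D5A9H12D


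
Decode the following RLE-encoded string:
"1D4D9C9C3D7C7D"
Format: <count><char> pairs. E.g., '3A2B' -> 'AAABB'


Expanding each <count><char> pair:
  1D -> 'D'
  4D -> 'DDDD'
  9C -> 'CCCCCCCCC'
  9C -> 'CCCCCCCCC'
  3D -> 'DDD'
  7C -> 'CCCCCCC'
  7D -> 'DDDDDDD'

Decoded = DDDDDCCCCCCCCCCCCCCCCCCDDDCCCCCCCDDDDDDD


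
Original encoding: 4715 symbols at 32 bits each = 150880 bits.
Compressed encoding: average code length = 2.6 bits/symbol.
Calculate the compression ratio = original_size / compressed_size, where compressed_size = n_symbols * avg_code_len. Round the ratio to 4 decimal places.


original_size = n_symbols * orig_bits = 4715 * 32 = 150880 bits
compressed_size = n_symbols * avg_code_len = 4715 * 2.6 = 12259.0 bits
ratio = original_size / compressed_size = 150880 / 12259.0 = 12.3077

Compression ratio = 12.3077


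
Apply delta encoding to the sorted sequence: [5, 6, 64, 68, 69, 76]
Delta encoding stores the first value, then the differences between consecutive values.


First value: 5
Deltas:
  6 - 5 = 1
  64 - 6 = 58
  68 - 64 = 4
  69 - 68 = 1
  76 - 69 = 7


Delta encoded: [5, 1, 58, 4, 1, 7]


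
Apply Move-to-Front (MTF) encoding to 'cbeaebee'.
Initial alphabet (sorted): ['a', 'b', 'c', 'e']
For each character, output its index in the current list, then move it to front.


MTF encoding:
'c': index 2 in ['a', 'b', 'c', 'e'] -> ['c', 'a', 'b', 'e']
'b': index 2 in ['c', 'a', 'b', 'e'] -> ['b', 'c', 'a', 'e']
'e': index 3 in ['b', 'c', 'a', 'e'] -> ['e', 'b', 'c', 'a']
'a': index 3 in ['e', 'b', 'c', 'a'] -> ['a', 'e', 'b', 'c']
'e': index 1 in ['a', 'e', 'b', 'c'] -> ['e', 'a', 'b', 'c']
'b': index 2 in ['e', 'a', 'b', 'c'] -> ['b', 'e', 'a', 'c']
'e': index 1 in ['b', 'e', 'a', 'c'] -> ['e', 'b', 'a', 'c']
'e': index 0 in ['e', 'b', 'a', 'c'] -> ['e', 'b', 'a', 'c']


Output: [2, 2, 3, 3, 1, 2, 1, 0]


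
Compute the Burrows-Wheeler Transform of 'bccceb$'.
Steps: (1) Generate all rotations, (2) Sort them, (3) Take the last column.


Rotations (sorted):
  0: $bccceb -> last char: b
  1: b$bccce -> last char: e
  2: bccceb$ -> last char: $
  3: ccceb$b -> last char: b
  4: cceb$bc -> last char: c
  5: ceb$bcc -> last char: c
  6: eb$bccc -> last char: c


BWT = be$bccc


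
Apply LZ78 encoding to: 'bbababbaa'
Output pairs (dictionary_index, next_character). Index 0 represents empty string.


LZ78 encoding steps:
Dictionary: {0: ''}
Step 1: w='' (idx 0), next='b' -> output (0, 'b'), add 'b' as idx 1
Step 2: w='b' (idx 1), next='a' -> output (1, 'a'), add 'ba' as idx 2
Step 3: w='ba' (idx 2), next='b' -> output (2, 'b'), add 'bab' as idx 3
Step 4: w='ba' (idx 2), next='a' -> output (2, 'a'), add 'baa' as idx 4


Encoded: [(0, 'b'), (1, 'a'), (2, 'b'), (2, 'a')]


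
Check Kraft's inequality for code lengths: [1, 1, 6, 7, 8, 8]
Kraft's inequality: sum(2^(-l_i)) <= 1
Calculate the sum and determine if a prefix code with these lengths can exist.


Sum = 2^(-1) + 2^(-1) + 2^(-6) + 2^(-7) + 2^(-8) + 2^(-8)
    = 0.5 + 0.5 + 0.015625 + 0.0078125 + 0.00390625 + 0.00390625
    = 264/256 = 1.03125
Since 1.03125 > 1, Kraft's inequality is NOT satisfied.
A prefix code with these lengths CANNOT exist.

Kraft sum = 1.03125. Not satisfied.


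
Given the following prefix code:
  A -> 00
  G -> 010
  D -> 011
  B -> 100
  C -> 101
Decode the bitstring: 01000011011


Decoding step by step:
Bits 010 -> G
Bits 00 -> A
Bits 011 -> D
Bits 011 -> D


Decoded message: GADD


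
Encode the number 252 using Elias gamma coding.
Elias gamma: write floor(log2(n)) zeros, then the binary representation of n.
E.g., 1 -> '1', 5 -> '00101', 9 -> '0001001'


num_bits = floor(log2(252)) + 1 = 8
leading_zeros = num_bits - 1 = 7
binary(252) = 11111100

Elias gamma(252) = '0000000' + '11111100' = 000000011111100 (15 bits)


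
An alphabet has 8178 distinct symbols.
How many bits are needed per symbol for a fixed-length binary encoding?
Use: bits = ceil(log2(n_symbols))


log2(8178) = 12.9975
Bracket: 2^12 = 4096 < 8178 <= 2^13 = 8192
So ceil(log2(8178)) = 13

bits = ceil(log2(8178)) = ceil(12.9975) = 13 bits


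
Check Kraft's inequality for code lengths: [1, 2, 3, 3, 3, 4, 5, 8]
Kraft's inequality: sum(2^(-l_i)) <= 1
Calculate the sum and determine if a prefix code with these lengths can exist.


Sum = 2^(-1) + 2^(-2) + 2^(-3) + 2^(-3) + 2^(-3) + 2^(-4) + 2^(-5) + 2^(-8)
    = 0.5 + 0.25 + 0.125 + 0.125 + 0.125 + 0.0625 + 0.03125 + 0.00390625
    = 313/256 = 1.22265625
Since 1.22265625 > 1, Kraft's inequality is NOT satisfied.
A prefix code with these lengths CANNOT exist.

Kraft sum = 1.22265625. Not satisfied.


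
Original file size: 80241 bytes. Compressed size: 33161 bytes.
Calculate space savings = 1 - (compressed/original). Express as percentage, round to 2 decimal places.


ratio = compressed/original = 33161/80241 = 0.413268
savings = 1 - ratio = 1 - 0.413268 = 0.586732
as a percentage: 0.586732 * 100 = 58.67%

Space savings = 1 - 33161/80241 = 58.67%


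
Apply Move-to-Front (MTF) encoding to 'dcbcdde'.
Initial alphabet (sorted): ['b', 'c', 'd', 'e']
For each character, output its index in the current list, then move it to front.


MTF encoding:
'd': index 2 in ['b', 'c', 'd', 'e'] -> ['d', 'b', 'c', 'e']
'c': index 2 in ['d', 'b', 'c', 'e'] -> ['c', 'd', 'b', 'e']
'b': index 2 in ['c', 'd', 'b', 'e'] -> ['b', 'c', 'd', 'e']
'c': index 1 in ['b', 'c', 'd', 'e'] -> ['c', 'b', 'd', 'e']
'd': index 2 in ['c', 'b', 'd', 'e'] -> ['d', 'c', 'b', 'e']
'd': index 0 in ['d', 'c', 'b', 'e'] -> ['d', 'c', 'b', 'e']
'e': index 3 in ['d', 'c', 'b', 'e'] -> ['e', 'd', 'c', 'b']


Output: [2, 2, 2, 1, 2, 0, 3]


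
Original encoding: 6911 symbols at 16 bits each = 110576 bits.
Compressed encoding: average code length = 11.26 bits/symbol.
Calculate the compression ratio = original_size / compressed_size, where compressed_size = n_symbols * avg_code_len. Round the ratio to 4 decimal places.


original_size = n_symbols * orig_bits = 6911 * 16 = 110576 bits
compressed_size = n_symbols * avg_code_len = 6911 * 11.26 = 77817.86 bits
ratio = original_size / compressed_size = 110576 / 77817.86 = 1.421

Compression ratio = 1.421


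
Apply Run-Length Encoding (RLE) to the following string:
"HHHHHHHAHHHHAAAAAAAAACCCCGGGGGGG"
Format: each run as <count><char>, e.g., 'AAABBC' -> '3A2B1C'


Scanning runs left to right:
  i=0: run of 'H' x 7 -> '7H'
  i=7: run of 'A' x 1 -> '1A'
  i=8: run of 'H' x 4 -> '4H'
  i=12: run of 'A' x 9 -> '9A'
  i=21: run of 'C' x 4 -> '4C'
  i=25: run of 'G' x 7 -> '7G'

RLE = 7H1A4H9A4C7G


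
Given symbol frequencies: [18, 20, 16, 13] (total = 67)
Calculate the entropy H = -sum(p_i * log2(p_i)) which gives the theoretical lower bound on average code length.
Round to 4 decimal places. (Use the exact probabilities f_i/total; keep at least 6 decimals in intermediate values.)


Per-symbol terms -p_i * log2(p_i) with p_i = f_i/67:
  p = 18/67 = 0.268657: log2(p) = -1.896164, -p*log2(p) = 0.509417
  p = 20/67 = 0.298507: log2(p) = -1.744161, -p*log2(p) = 0.520645
  p = 16/67 = 0.238806: log2(p) = -2.066089, -p*log2(p) = 0.493394
  p = 13/67 = 0.194030: log2(p) = -2.365649, -p*log2(p) = 0.459007
H = 0.509417 + 0.520645 + 0.493394 + 0.459007 = 1.982463

H = 1.9825 bits/symbol


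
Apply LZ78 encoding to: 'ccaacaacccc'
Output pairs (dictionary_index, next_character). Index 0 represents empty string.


LZ78 encoding steps:
Dictionary: {0: ''}
Step 1: w='' (idx 0), next='c' -> output (0, 'c'), add 'c' as idx 1
Step 2: w='c' (idx 1), next='a' -> output (1, 'a'), add 'ca' as idx 2
Step 3: w='' (idx 0), next='a' -> output (0, 'a'), add 'a' as idx 3
Step 4: w='ca' (idx 2), next='a' -> output (2, 'a'), add 'caa' as idx 4
Step 5: w='c' (idx 1), next='c' -> output (1, 'c'), add 'cc' as idx 5
Step 6: w='cc' (idx 5), end of input -> output (5, '')


Encoded: [(0, 'c'), (1, 'a'), (0, 'a'), (2, 'a'), (1, 'c'), (5, '')]


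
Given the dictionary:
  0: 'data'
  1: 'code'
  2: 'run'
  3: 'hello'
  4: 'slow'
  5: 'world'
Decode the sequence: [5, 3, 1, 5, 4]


Look up each index in the dictionary:
  5 -> 'world'
  3 -> 'hello'
  1 -> 'code'
  5 -> 'world'
  4 -> 'slow'

Decoded: "world hello code world slow"


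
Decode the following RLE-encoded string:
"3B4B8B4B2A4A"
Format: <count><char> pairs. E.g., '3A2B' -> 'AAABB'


Expanding each <count><char> pair:
  3B -> 'BBB'
  4B -> 'BBBB'
  8B -> 'BBBBBBBB'
  4B -> 'BBBB'
  2A -> 'AA'
  4A -> 'AAAA'

Decoded = BBBBBBBBBBBBBBBBBBBAAAAAA


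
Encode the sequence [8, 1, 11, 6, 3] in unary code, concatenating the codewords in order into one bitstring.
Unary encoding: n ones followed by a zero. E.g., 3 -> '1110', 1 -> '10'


Encode each number as n ones followed by a terminating 0:
  8 -> 111111110 (9 bits)
  1 -> 10 (2 bits)
  11 -> 111111111110 (12 bits)
  6 -> 1111110 (7 bits)
  3 -> 1110 (4 bits)
Total length = 9 + 2 + 12 + 7 + 4 = 34 bits.

Unary([8, 1, 11, 6, 3]) = 1111111101011111111111011111101110 (34 bits)


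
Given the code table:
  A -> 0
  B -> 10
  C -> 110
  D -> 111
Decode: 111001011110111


Decoding:
111 -> D
0 -> A
0 -> A
10 -> B
111 -> D
10 -> B
111 -> D


Result: DAABDBD


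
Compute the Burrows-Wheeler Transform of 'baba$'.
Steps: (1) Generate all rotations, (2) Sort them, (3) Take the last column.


Rotations (sorted):
  0: $baba -> last char: a
  1: a$bab -> last char: b
  2: aba$b -> last char: b
  3: ba$ba -> last char: a
  4: baba$ -> last char: $


BWT = abba$


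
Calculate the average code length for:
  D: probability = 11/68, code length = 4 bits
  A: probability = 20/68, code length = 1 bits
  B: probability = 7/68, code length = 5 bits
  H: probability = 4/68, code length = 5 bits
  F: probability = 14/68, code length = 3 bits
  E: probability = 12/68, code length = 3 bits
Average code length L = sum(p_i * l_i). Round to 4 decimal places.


Weighted contributions p_i * l_i:
  D: (11/68) * 4 = 44/68
  A: (20/68) * 1 = 20/68
  B: (7/68) * 5 = 35/68
  H: (4/68) * 5 = 20/68
  F: (14/68) * 3 = 42/68
  E: (12/68) * 3 = 36/68
Sum = (44 + 20 + 35 + 20 + 42 + 36)/68 = 197/68

L = 197/68 = 2.8971 bits/symbol


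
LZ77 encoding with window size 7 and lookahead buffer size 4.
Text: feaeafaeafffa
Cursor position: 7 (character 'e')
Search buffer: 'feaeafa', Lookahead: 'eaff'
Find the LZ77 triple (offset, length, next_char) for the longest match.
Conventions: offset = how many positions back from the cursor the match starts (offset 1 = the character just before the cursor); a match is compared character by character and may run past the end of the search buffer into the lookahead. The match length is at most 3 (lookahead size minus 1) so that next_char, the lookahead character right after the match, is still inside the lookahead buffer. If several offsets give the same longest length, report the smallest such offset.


Try each offset into the search buffer:
  offset=1 (pos 6, char 'a'): match length 0
  offset=2 (pos 5, char 'f'): match length 0
  offset=3 (pos 4, char 'a'): match length 0
  offset=4 (pos 3, char 'e'): match length 3
  offset=5 (pos 2, char 'a'): match length 0
  offset=6 (pos 1, char 'e'): match length 2
  offset=7 (pos 0, char 'f'): match length 0
Longest match has length 3 at offset 4.
next_char = character at position 7 + 3 = 10 -> 'f'

Best match: offset=4, length=3 (matching 'eaf' starting at position 3)
LZ77 triple: (4, 3, 'f')


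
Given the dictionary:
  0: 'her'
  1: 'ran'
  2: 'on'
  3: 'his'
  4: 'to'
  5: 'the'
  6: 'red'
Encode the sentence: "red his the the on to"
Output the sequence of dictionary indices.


Look up each word in the dictionary:
  'red' -> 6
  'his' -> 3
  'the' -> 5
  'the' -> 5
  'on' -> 2
  'to' -> 4

Encoded: [6, 3, 5, 5, 2, 4]


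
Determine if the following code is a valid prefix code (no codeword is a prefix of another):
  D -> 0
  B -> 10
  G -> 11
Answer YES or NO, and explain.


Checking each pair (does one codeword prefix another?):
  D='0' vs B='10': no prefix
  D='0' vs G='11': no prefix
  B='10' vs D='0': no prefix
  B='10' vs G='11': no prefix
  G='11' vs D='0': no prefix
  G='11' vs B='10': no prefix
No violation found over all pairs.

YES -- this is a valid prefix code. No codeword is a prefix of any other codeword.


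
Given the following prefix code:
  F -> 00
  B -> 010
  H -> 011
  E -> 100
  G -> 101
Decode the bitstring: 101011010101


Decoding step by step:
Bits 101 -> G
Bits 011 -> H
Bits 010 -> B
Bits 101 -> G


Decoded message: GHBG


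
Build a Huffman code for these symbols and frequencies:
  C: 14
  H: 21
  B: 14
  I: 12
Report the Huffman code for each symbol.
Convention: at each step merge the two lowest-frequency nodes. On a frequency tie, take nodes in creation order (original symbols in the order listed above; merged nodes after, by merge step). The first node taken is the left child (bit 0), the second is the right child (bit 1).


Huffman tree construction:
Step 1: Merge I(12) + C(14) = 26
Step 2: Merge B(14) + H(21) = 35
Step 3: Merge (I+C)(26) + (B+H)(35) = 61
Read each symbol's code off the tree from the root (left child = 0, right child = 1).

Codes:
  C: 01 (length 2)
  H: 11 (length 2)
  B: 10 (length 2)
  I: 00 (length 2)
Average code length: 122/61 = 2.0000 bits/symbol


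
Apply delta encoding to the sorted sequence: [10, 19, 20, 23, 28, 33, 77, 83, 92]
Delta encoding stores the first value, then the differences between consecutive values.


First value: 10
Deltas:
  19 - 10 = 9
  20 - 19 = 1
  23 - 20 = 3
  28 - 23 = 5
  33 - 28 = 5
  77 - 33 = 44
  83 - 77 = 6
  92 - 83 = 9


Delta encoded: [10, 9, 1, 3, 5, 5, 44, 6, 9]


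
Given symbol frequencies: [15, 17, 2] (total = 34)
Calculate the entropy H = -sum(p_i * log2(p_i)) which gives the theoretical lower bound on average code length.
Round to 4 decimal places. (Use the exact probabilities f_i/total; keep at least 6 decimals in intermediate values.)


Per-symbol terms -p_i * log2(p_i) with p_i = f_i/34:
  p = 15/34 = 0.441176: log2(p) = -1.180572, -p*log2(p) = 0.520841
  p = 17/34 = 0.500000: log2(p) = -1.000000, -p*log2(p) = 0.500000
  p = 2/34 = 0.058824: log2(p) = -4.087463, -p*log2(p) = 0.240439
H = 0.520841 + 0.500000 + 0.240439 = 1.261280

H = 1.2613 bits/symbol


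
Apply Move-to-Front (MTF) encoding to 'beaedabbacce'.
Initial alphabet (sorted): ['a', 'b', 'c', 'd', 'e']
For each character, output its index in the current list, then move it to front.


MTF encoding:
'b': index 1 in ['a', 'b', 'c', 'd', 'e'] -> ['b', 'a', 'c', 'd', 'e']
'e': index 4 in ['b', 'a', 'c', 'd', 'e'] -> ['e', 'b', 'a', 'c', 'd']
'a': index 2 in ['e', 'b', 'a', 'c', 'd'] -> ['a', 'e', 'b', 'c', 'd']
'e': index 1 in ['a', 'e', 'b', 'c', 'd'] -> ['e', 'a', 'b', 'c', 'd']
'd': index 4 in ['e', 'a', 'b', 'c', 'd'] -> ['d', 'e', 'a', 'b', 'c']
'a': index 2 in ['d', 'e', 'a', 'b', 'c'] -> ['a', 'd', 'e', 'b', 'c']
'b': index 3 in ['a', 'd', 'e', 'b', 'c'] -> ['b', 'a', 'd', 'e', 'c']
'b': index 0 in ['b', 'a', 'd', 'e', 'c'] -> ['b', 'a', 'd', 'e', 'c']
'a': index 1 in ['b', 'a', 'd', 'e', 'c'] -> ['a', 'b', 'd', 'e', 'c']
'c': index 4 in ['a', 'b', 'd', 'e', 'c'] -> ['c', 'a', 'b', 'd', 'e']
'c': index 0 in ['c', 'a', 'b', 'd', 'e'] -> ['c', 'a', 'b', 'd', 'e']
'e': index 4 in ['c', 'a', 'b', 'd', 'e'] -> ['e', 'c', 'a', 'b', 'd']


Output: [1, 4, 2, 1, 4, 2, 3, 0, 1, 4, 0, 4]


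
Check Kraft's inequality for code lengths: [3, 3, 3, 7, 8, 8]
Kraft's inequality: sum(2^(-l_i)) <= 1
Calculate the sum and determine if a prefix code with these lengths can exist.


Sum = 2^(-3) + 2^(-3) + 2^(-3) + 2^(-7) + 2^(-8) + 2^(-8)
    = 0.125 + 0.125 + 0.125 + 0.0078125 + 0.00390625 + 0.00390625
    = 100/256 = 0.390625
Since 0.390625 <= 1, Kraft's inequality IS satisfied.
A prefix code with these lengths CAN exist.

Kraft sum = 0.390625. Satisfied.


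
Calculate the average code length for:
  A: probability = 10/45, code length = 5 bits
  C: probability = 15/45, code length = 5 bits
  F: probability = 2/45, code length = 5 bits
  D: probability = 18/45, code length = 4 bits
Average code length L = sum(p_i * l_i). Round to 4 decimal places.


Weighted contributions p_i * l_i:
  A: (10/45) * 5 = 50/45
  C: (15/45) * 5 = 75/45
  F: (2/45) * 5 = 10/45
  D: (18/45) * 4 = 72/45
Sum = (50 + 75 + 10 + 72)/45 = 207/45

L = 207/45 = 4.6000 bits/symbol


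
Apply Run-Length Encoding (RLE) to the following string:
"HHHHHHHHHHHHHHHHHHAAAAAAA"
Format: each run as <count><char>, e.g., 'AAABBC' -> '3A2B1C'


Scanning runs left to right:
  i=0: run of 'H' x 18 -> '18H'
  i=18: run of 'A' x 7 -> '7A'

RLE = 18H7A


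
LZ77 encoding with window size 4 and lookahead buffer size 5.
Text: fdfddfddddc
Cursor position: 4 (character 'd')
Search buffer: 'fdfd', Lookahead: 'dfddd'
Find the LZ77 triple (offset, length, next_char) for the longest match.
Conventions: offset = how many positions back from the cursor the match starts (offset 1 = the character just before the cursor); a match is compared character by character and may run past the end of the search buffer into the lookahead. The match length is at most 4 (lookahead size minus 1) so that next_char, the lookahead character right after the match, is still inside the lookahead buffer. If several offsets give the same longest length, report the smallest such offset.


Try each offset into the search buffer:
  offset=1 (pos 3, char 'd'): match length 1
  offset=2 (pos 2, char 'f'): match length 0
  offset=3 (pos 1, char 'd'): match length 4
  offset=4 (pos 0, char 'f'): match length 0
Longest match has length 4 at offset 3.
next_char = character at position 4 + 4 = 8 -> 'd'

Best match: offset=3, length=4 (matching 'dfdd' starting at position 1)
LZ77 triple: (3, 4, 'd')


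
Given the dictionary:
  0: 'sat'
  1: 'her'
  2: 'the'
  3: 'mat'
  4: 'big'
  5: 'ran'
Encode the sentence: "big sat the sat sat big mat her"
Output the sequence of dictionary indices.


Look up each word in the dictionary:
  'big' -> 4
  'sat' -> 0
  'the' -> 2
  'sat' -> 0
  'sat' -> 0
  'big' -> 4
  'mat' -> 3
  'her' -> 1

Encoded: [4, 0, 2, 0, 0, 4, 3, 1]


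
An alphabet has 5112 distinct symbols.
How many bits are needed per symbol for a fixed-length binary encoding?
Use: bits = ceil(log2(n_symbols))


log2(5112) = 12.3197
Bracket: 2^12 = 4096 < 5112 <= 2^13 = 8192
So ceil(log2(5112)) = 13

bits = ceil(log2(5112)) = ceil(12.3197) = 13 bits


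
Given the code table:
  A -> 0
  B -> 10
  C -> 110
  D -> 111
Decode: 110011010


Decoding:
110 -> C
0 -> A
110 -> C
10 -> B


Result: CACB


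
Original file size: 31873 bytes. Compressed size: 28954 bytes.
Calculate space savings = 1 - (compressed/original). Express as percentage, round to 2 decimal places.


ratio = compressed/original = 28954/31873 = 0.908418
savings = 1 - ratio = 1 - 0.908418 = 0.091582
as a percentage: 0.091582 * 100 = 9.16%

Space savings = 1 - 28954/31873 = 9.16%


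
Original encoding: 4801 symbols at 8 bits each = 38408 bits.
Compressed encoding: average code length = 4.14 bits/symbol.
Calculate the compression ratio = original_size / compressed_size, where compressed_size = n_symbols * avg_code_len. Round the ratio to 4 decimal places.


original_size = n_symbols * orig_bits = 4801 * 8 = 38408 bits
compressed_size = n_symbols * avg_code_len = 4801 * 4.14 = 19876.14 bits
ratio = original_size / compressed_size = 38408 / 19876.14 = 1.9324

Compression ratio = 1.9324


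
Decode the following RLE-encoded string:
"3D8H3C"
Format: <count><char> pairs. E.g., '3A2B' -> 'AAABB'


Expanding each <count><char> pair:
  3D -> 'DDD'
  8H -> 'HHHHHHHH'
  3C -> 'CCC'

Decoded = DDDHHHHHHHHCCC


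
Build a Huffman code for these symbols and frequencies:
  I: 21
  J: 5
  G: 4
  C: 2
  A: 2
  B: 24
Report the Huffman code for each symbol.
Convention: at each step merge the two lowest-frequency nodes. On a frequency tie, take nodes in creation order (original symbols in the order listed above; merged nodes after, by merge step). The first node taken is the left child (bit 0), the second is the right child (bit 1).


Huffman tree construction:
Step 1: Merge C(2) + A(2) = 4
Step 2: Merge G(4) + (C+A)(4) = 8
Step 3: Merge J(5) + (G+(C+A))(8) = 13
Step 4: Merge (J+(G+(C+A)))(13) + I(21) = 34
Step 5: Merge B(24) + ((J+(G+(C+A)))+I)(34) = 58
Read each symbol's code off the tree from the root (left child = 0, right child = 1).

Codes:
  I: 11 (length 2)
  J: 100 (length 3)
  G: 1010 (length 4)
  C: 10110 (length 5)
  A: 10111 (length 5)
  B: 0 (length 1)
Average code length: 117/58 = 2.0172 bits/symbol


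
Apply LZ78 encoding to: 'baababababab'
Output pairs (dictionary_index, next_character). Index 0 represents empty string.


LZ78 encoding steps:
Dictionary: {0: ''}
Step 1: w='' (idx 0), next='b' -> output (0, 'b'), add 'b' as idx 1
Step 2: w='' (idx 0), next='a' -> output (0, 'a'), add 'a' as idx 2
Step 3: w='a' (idx 2), next='b' -> output (2, 'b'), add 'ab' as idx 3
Step 4: w='ab' (idx 3), next='a' -> output (3, 'a'), add 'aba' as idx 4
Step 5: w='b' (idx 1), next='a' -> output (1, 'a'), add 'ba' as idx 5
Step 6: w='ba' (idx 5), next='b' -> output (5, 'b'), add 'bab' as idx 6


Encoded: [(0, 'b'), (0, 'a'), (2, 'b'), (3, 'a'), (1, 'a'), (5, 'b')]


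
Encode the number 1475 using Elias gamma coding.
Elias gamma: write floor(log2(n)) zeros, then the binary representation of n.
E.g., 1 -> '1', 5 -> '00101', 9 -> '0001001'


num_bits = floor(log2(1475)) + 1 = 11
leading_zeros = num_bits - 1 = 10
binary(1475) = 10111000011

Elias gamma(1475) = '0000000000' + '10111000011' = 000000000010111000011 (21 bits)


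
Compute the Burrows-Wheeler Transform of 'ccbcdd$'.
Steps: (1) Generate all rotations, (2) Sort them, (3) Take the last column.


Rotations (sorted):
  0: $ccbcdd -> last char: d
  1: bcdd$cc -> last char: c
  2: cbcdd$c -> last char: c
  3: ccbcdd$ -> last char: $
  4: cdd$ccb -> last char: b
  5: d$ccbcd -> last char: d
  6: dd$ccbc -> last char: c


BWT = dcc$bdc


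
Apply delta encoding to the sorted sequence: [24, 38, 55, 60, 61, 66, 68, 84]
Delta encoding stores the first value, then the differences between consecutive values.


First value: 24
Deltas:
  38 - 24 = 14
  55 - 38 = 17
  60 - 55 = 5
  61 - 60 = 1
  66 - 61 = 5
  68 - 66 = 2
  84 - 68 = 16


Delta encoded: [24, 14, 17, 5, 1, 5, 2, 16]


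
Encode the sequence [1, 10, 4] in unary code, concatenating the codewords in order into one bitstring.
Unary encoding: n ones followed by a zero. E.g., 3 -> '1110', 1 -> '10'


Encode each number as n ones followed by a terminating 0:
  1 -> 10 (2 bits)
  10 -> 11111111110 (11 bits)
  4 -> 11110 (5 bits)
Total length = 2 + 11 + 5 = 18 bits.

Unary([1, 10, 4]) = 101111111111011110 (18 bits)


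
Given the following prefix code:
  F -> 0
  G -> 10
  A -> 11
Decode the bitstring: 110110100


Decoding step by step:
Bits 11 -> A
Bits 0 -> F
Bits 11 -> A
Bits 0 -> F
Bits 10 -> G
Bits 0 -> F


Decoded message: AFAFGF


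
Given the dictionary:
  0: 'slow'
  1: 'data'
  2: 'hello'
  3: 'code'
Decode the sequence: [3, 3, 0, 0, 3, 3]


Look up each index in the dictionary:
  3 -> 'code'
  3 -> 'code'
  0 -> 'slow'
  0 -> 'slow'
  3 -> 'code'
  3 -> 'code'

Decoded: "code code slow slow code code"


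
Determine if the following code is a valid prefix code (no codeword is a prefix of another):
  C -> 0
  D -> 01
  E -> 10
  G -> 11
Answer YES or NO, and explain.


Checking each pair (does one codeword prefix another?):
  C='0' vs D='01': prefix -- VIOLATION

NO -- this is NOT a valid prefix code. C (0) is a prefix of D (01).


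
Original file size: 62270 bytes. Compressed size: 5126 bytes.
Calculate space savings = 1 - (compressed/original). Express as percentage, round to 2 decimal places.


ratio = compressed/original = 5126/62270 = 0.082319
savings = 1 - ratio = 1 - 0.082319 = 0.917681
as a percentage: 0.917681 * 100 = 91.77%

Space savings = 1 - 5126/62270 = 91.77%


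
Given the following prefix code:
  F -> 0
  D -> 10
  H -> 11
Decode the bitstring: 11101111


Decoding step by step:
Bits 11 -> H
Bits 10 -> D
Bits 11 -> H
Bits 11 -> H


Decoded message: HDHH


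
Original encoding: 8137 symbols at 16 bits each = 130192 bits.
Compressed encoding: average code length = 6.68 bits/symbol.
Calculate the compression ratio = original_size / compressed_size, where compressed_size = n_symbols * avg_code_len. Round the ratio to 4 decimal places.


original_size = n_symbols * orig_bits = 8137 * 16 = 130192 bits
compressed_size = n_symbols * avg_code_len = 8137 * 6.68 = 54355.16 bits
ratio = original_size / compressed_size = 130192 / 54355.16 = 2.3952

Compression ratio = 2.3952


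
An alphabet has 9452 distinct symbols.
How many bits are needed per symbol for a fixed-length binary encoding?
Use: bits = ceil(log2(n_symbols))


log2(9452) = 13.2064
Bracket: 2^13 = 8192 < 9452 <= 2^14 = 16384
So ceil(log2(9452)) = 14

bits = ceil(log2(9452)) = ceil(13.2064) = 14 bits


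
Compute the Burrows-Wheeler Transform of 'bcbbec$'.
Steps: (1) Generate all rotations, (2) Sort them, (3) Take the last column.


Rotations (sorted):
  0: $bcbbec -> last char: c
  1: bbec$bc -> last char: c
  2: bcbbec$ -> last char: $
  3: bec$bcb -> last char: b
  4: c$bcbbe -> last char: e
  5: cbbec$b -> last char: b
  6: ec$bcbb -> last char: b


BWT = cc$bebb


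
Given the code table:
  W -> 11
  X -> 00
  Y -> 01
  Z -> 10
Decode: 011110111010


Decoding:
01 -> Y
11 -> W
10 -> Z
11 -> W
10 -> Z
10 -> Z


Result: YWZWZZ


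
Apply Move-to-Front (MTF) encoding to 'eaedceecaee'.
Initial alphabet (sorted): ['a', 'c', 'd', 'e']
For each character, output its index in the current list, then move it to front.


MTF encoding:
'e': index 3 in ['a', 'c', 'd', 'e'] -> ['e', 'a', 'c', 'd']
'a': index 1 in ['e', 'a', 'c', 'd'] -> ['a', 'e', 'c', 'd']
'e': index 1 in ['a', 'e', 'c', 'd'] -> ['e', 'a', 'c', 'd']
'd': index 3 in ['e', 'a', 'c', 'd'] -> ['d', 'e', 'a', 'c']
'c': index 3 in ['d', 'e', 'a', 'c'] -> ['c', 'd', 'e', 'a']
'e': index 2 in ['c', 'd', 'e', 'a'] -> ['e', 'c', 'd', 'a']
'e': index 0 in ['e', 'c', 'd', 'a'] -> ['e', 'c', 'd', 'a']
'c': index 1 in ['e', 'c', 'd', 'a'] -> ['c', 'e', 'd', 'a']
'a': index 3 in ['c', 'e', 'd', 'a'] -> ['a', 'c', 'e', 'd']
'e': index 2 in ['a', 'c', 'e', 'd'] -> ['e', 'a', 'c', 'd']
'e': index 0 in ['e', 'a', 'c', 'd'] -> ['e', 'a', 'c', 'd']


Output: [3, 1, 1, 3, 3, 2, 0, 1, 3, 2, 0]
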